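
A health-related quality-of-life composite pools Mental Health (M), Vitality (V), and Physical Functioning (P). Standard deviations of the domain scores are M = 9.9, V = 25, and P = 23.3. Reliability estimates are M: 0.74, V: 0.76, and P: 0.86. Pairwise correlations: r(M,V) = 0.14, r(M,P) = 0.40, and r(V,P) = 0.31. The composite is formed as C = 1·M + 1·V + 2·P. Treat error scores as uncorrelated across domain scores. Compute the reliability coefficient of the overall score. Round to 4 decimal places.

Var(C) = 9.9² + 25² + 2²·23.3² + 2·[9.9·25·0.14 + 2·9.9·23.3·0.40 + 2·25·23.3·0.31] = 2894.57 + 1160.67 = 4055.24.
Under uncorrelated errors the observed covariances equal the true-score covariances, so only the own-variance terms attenuate.
True-score variance = [9.9²·0.74 + 25²·0.76 + 2²·23.3²·0.86] + 1160.67 = 2415.07 + 1160.67 = 3575.74.
Reliability = 3575.74 / 4055.24 = 0.8818.

0.8818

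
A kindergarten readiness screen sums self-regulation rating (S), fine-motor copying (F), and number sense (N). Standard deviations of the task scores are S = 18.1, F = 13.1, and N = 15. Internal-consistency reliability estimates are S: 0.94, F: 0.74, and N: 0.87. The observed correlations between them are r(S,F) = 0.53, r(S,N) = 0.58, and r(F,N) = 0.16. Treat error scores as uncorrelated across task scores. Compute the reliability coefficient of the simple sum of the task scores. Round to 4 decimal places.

Var(S+F+N) = 18.1² + 13.1² + 15² + 2·[18.1·13.1·0.53 + 18.1·15·0.58 + 13.1·15·0.16] = 724.22 + 629.157 = 1353.38.
Under uncorrelated errors the observed covariances equal the true-score covariances, so only the own-variance terms attenuate.
True-score variance = [18.1²·0.94 + 13.1²·0.74 + 15²·0.87] + 629.157 = 630.695 + 629.157 = 1259.85.
Reliability = 1259.85 / 1353.38 = 0.9309.

0.9309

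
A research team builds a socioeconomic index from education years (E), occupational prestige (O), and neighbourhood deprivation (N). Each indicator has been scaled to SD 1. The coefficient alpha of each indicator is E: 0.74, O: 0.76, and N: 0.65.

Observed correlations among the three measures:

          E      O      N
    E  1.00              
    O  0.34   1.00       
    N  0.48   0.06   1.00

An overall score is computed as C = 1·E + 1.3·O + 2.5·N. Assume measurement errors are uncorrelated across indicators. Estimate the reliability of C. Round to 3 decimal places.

0.774

Var(C) = 1 + 1.3² + 2.5² + 2·[1.3·0.34 + 2.5·0.48 + 3.25·0.06] = 8.94 + 3.674 = 12.614.
With uncorrelated errors the cross-covariances are all true-score covariance, so they carry over unchanged; only the diagonal terms shrink to ρᵢσᵢ².
True-score variance = [0.74 + 1.3²·0.76 + 2.5²·0.65] + 3.674 = 6.0869 + 3.674 = 9.7609.
Reliability = 9.7609 / 12.614 = 0.774.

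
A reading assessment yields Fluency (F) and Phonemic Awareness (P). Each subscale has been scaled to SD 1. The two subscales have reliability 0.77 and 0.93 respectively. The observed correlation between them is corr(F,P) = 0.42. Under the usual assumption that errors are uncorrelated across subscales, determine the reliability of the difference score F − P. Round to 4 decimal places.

Var(F−P) = 1 + 1 − 2·0.42 = 2 − 0.84 = 1.16.
With uncorrelated errors the cross-covariances are all true-score covariance, so they carry over unchanged; only the diagonal terms shrink to ρᵢσᵢ².
True-score variance = [0.77 + 0.93] − 0.84 = 1.7 − 0.84 = 0.86.
Reliability = 0.86 / 1.16 = 0.7414.

0.7414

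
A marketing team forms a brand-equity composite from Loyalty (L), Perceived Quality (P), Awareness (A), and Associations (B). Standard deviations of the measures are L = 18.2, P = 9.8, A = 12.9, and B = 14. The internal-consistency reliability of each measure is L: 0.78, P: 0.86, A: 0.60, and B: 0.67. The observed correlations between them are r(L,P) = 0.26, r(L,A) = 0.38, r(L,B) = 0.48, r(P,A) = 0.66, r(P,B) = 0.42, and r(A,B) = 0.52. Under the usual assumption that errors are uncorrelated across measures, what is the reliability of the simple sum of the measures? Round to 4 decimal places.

Var(L+P+A+B) = 18.2² + 9.8² + 12.9² + 14² + 2·[18.2·9.8·0.26 + 18.2·12.9·0.38 + 18.2·14·0.48 + 9.8·12.9·0.66 + 9.8·14·0.42 + 12.9·14·0.52] = 789.69 + 985.734 = 1775.42.
Under uncorrelated errors the observed covariances equal the true-score covariances, so only the own-variance terms attenuate.
True-score variance = [18.2²·0.78 + 9.8²·0.86 + 12.9²·0.60 + 14²·0.67] + 985.734 = 572.128 + 985.734 = 1557.86.
Reliability = 1557.86 / 1775.42 = 0.8775.

0.8775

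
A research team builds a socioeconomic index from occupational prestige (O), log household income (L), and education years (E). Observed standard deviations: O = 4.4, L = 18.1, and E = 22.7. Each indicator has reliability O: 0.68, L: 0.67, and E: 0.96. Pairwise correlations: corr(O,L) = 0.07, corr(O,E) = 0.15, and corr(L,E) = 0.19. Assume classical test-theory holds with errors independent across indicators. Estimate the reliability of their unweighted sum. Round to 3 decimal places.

Var(O+L+E) = 4.4² + 18.1² + 22.7² + 2·[4.4·18.1·0.07 + 4.4·22.7·0.15 + 18.1·22.7·0.19] = 862.26 + 197.244 = 1059.5.
Because errors are independent across components, Cov(Tᵢ,Tⱼ) = Cov(Xᵢ,Xⱼ); the off-diagonal part of the true-score variance is the same as above.
True-score variance = [4.4²·0.68 + 18.1²·0.67 + 22.7²·0.96] + 197.244 = 727.342 + 197.244 = 924.586.
Reliability = 924.586 / 1059.5 = 0.873.

0.873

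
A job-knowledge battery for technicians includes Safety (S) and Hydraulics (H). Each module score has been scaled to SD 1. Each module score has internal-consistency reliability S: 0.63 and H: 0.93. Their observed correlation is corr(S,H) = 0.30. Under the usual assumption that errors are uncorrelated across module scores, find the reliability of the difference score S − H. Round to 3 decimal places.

Var(S−H) = 1 + 1 − 2·0.30 = 2 − 0.6 = 1.4.
Because errors are independent across components, Cov(Tᵢ,Tⱼ) = Cov(Xᵢ,Xⱼ); the off-diagonal part of the true-score variance is the same as above.
True-score variance = [0.63 + 0.93] − 0.6 = 1.56 − 0.6 = 0.96.
Reliability = 0.96 / 1.4 = 0.686.

0.686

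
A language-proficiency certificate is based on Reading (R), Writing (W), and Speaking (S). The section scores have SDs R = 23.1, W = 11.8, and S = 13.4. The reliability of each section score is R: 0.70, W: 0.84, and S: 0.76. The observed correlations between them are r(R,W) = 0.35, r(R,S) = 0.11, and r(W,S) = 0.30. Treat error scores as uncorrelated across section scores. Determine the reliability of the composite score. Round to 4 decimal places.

Var(R+W+S) = 23.1² + 11.8² + 13.4² + 2·[23.1·11.8·0.35 + 23.1·13.4·0.11 + 11.8·13.4·0.30] = 852.41 + 353.777 = 1206.19.
Under uncorrelated errors the observed covariances equal the true-score covariances, so only the own-variance terms attenuate.
True-score variance = [23.1²·0.70 + 11.8²·0.84 + 13.4²·0.76] + 353.777 = 626.954 + 353.777 = 980.731.
Reliability = 980.731 / 1206.19 = 0.8131.

0.8131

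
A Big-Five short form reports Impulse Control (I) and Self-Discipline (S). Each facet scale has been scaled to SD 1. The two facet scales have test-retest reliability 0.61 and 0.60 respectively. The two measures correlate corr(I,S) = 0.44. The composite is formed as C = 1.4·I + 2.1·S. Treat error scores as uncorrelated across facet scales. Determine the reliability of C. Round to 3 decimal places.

Var(C) = 1.4² + 2.1² + 2·[2.94·0.44] = 6.37 + 2.5872 = 8.9572.
With uncorrelated errors the cross-covariances are all true-score covariance, so they carry over unchanged; only the diagonal terms shrink to ρᵢσᵢ².
True-score variance = [1.4²·0.61 + 2.1²·0.60] + 2.5872 = 3.8416 + 2.5872 = 6.4288.
Reliability = 6.4288 / 8.9572 = 0.718.

0.718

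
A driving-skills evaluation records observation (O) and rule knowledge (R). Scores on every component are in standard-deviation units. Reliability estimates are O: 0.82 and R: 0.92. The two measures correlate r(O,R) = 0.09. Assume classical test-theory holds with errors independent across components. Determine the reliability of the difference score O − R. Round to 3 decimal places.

0.857

Var(O−R) = 1 + 1 − 2·0.09 = 2 − 0.18 = 1.82.
Under uncorrelated errors the observed covariances equal the true-score covariances, so only the own-variance terms attenuate.
True-score variance = [0.82 + 0.92] − 0.18 = 1.74 − 0.18 = 1.56.
Reliability = 1.56 / 1.82 = 0.857.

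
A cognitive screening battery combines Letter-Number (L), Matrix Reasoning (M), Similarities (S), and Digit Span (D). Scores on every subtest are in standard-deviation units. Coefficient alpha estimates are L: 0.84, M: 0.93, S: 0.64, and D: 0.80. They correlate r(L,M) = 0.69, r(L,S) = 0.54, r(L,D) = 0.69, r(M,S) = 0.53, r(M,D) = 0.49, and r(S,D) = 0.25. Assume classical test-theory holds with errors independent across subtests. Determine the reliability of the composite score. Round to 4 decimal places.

Var(L+M+S+D) = 4 + 2·[0.69 + 0.54 + 0.69 + 0.53 + 0.49 + 0.25] = 4 + 6.38 = 10.38.
With uncorrelated errors the cross-covariances are all true-score covariance, so they carry over unchanged; only the diagonal terms shrink to ρᵢσᵢ².
True-score variance = [0.84 + 0.93 + 0.64 + 0.80] + 6.38 = 3.21 + 6.38 = 9.59.
Reliability = 9.59 / 10.38 = 0.9239.

0.9239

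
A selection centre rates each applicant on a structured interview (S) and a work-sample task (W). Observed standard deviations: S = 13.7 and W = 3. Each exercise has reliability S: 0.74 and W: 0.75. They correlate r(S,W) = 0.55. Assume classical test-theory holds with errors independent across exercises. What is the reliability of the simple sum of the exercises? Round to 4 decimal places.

0.7890

Var(S+W) = 13.7² + 3² + 2·[13.7·3·0.55] = 196.69 + 45.21 = 241.9.
Under uncorrelated errors the observed covariances equal the true-score covariances, so only the own-variance terms attenuate.
True-score variance = [13.7²·0.74 + 3²·0.75] + 45.21 = 145.641 + 45.21 = 190.851.
Reliability = 190.851 / 241.9 = 0.7890.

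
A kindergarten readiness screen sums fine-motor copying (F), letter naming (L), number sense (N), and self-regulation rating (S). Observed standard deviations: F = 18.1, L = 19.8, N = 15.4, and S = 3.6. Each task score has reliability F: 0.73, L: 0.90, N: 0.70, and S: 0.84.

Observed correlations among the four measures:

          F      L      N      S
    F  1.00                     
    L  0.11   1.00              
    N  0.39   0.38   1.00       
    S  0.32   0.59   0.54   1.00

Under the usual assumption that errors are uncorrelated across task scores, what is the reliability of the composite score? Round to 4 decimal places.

0.8807

Var(F+L+N+S) = 18.1² + 19.8² + 15.4² + 3.6² + 2·[18.1·19.8·0.11 + 18.1·15.4·0.39 + 18.1·3.6·0.32 + 19.8·15.4·0.38 + 19.8·3.6·0.59 + 15.4·3.6·0.54] = 969.77 + 713.688 = 1683.46.
Under uncorrelated errors the observed covariances equal the true-score covariances, so only the own-variance terms attenuate.
True-score variance = [18.1²·0.73 + 19.8²·0.90 + 15.4²·0.70 + 3.6²·0.84] + 713.688 = 768.89 + 713.688 = 1482.58.
Reliability = 1482.58 / 1683.46 = 0.8807.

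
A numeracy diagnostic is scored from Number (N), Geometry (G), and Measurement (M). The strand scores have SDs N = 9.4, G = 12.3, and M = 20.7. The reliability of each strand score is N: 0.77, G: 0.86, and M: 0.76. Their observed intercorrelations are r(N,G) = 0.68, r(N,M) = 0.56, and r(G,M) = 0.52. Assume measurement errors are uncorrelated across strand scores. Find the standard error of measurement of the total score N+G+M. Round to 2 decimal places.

Var(total) = 668.14 + 639.967 = 1308.11.
True-score variance = 523.799 + 639.967 = 1163.77, so reliability = 0.8897.
Error variance = 1308.11 − 1163.77 = 144.341; SEM = √144.341 = 12.01.

12.01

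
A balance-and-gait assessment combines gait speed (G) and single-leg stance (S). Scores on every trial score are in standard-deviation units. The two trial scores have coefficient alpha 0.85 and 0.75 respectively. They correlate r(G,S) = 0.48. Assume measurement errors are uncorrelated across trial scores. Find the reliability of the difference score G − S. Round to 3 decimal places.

0.615

Var(G−S) = 1 + 1 − 2·0.48 = 2 − 0.96 = 1.04.
Under uncorrelated errors the observed covariances equal the true-score covariances, so only the own-variance terms attenuate.
True-score variance = [0.85 + 0.75] − 0.96 = 1.6 − 0.96 = 0.64.
Reliability = 0.64 / 1.04 = 0.615.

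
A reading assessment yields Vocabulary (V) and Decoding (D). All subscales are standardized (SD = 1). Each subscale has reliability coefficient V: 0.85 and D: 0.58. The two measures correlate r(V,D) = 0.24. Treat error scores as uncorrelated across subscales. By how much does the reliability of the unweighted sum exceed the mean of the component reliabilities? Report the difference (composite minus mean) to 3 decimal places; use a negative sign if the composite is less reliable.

Var(sum) = 2 + 0.48 = 2.48; true-score variance = 1.43 + 0.48 = 1.91; composite reliability = 0.7702.
Mean component reliability = 0.7150.
Difference = 0.7702 − 0.7150 = 0.055.

0.055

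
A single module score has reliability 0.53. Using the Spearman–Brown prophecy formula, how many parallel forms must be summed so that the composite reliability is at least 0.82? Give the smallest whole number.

k ≥ ρ*(1−ρ₁)/(ρ₁(1−ρ*)) = 0.82·0.47 / (0.53·0.18) = 4.040.
Smallest integer k = 5.

5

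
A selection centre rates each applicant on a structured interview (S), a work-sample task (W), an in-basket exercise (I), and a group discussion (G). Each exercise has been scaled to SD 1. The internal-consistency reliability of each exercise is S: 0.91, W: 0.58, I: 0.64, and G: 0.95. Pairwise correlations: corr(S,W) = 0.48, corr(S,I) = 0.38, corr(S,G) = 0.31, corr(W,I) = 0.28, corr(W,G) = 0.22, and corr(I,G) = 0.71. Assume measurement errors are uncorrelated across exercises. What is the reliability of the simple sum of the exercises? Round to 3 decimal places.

Var(S+W+I+G) = 4 + 2·[0.48 + 0.38 + 0.31 + 0.28 + 0.22 + 0.71] = 4 + 4.76 = 8.76.
With uncorrelated errors the cross-covariances are all true-score covariance, so they carry over unchanged; only the diagonal terms shrink to ρᵢσᵢ².
True-score variance = [0.91 + 0.58 + 0.64 + 0.95] + 4.76 = 3.08 + 4.76 = 7.84.
Reliability = 7.84 / 8.76 = 0.895.

0.895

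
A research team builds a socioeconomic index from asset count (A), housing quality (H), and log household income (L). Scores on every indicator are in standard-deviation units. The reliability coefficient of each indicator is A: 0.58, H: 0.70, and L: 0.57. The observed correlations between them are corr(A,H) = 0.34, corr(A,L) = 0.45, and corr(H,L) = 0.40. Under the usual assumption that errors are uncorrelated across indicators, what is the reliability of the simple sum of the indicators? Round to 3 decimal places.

Var(A+H+L) = 3 + 2·[0.34 + 0.45 + 0.40] = 3 + 2.38 = 5.38.
Under uncorrelated errors the observed covariances equal the true-score covariances, so only the own-variance terms attenuate.
True-score variance = [0.58 + 0.70 + 0.57] + 2.38 = 1.85 + 2.38 = 4.23.
Reliability = 4.23 / 5.38 = 0.786.

0.786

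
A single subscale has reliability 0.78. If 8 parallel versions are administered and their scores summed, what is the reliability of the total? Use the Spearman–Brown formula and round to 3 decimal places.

0.966

ρ_k = kρ / (1 + (k−1)ρ) = 8·0.78 / (1 + 7·0.78) = 6.240 / 6.460 = 0.966.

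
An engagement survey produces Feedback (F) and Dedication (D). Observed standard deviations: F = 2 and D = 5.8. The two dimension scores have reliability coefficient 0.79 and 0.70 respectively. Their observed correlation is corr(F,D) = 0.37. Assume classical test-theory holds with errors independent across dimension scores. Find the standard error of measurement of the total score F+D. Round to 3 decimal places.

3.306

Var(total) = 37.64 + 8.584 = 46.224.
True-score variance = 26.708 + 8.584 = 35.292, so reliability = 0.7635.
Error variance = 46.224 − 35.292 = 10.932; SEM = √10.932 = 3.306.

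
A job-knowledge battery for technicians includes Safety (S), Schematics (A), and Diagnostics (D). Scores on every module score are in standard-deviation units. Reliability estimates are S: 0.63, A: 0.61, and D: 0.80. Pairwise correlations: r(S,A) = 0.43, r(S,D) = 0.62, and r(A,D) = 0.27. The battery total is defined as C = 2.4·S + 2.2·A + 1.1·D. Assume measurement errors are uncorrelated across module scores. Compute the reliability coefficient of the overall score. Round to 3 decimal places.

Var(C) = 2.4² + 2.2² + 1.1² + 2·[5.28·0.43 + 2.64·0.62 + 2.42·0.27] = 11.81 + 9.1212 = 20.9312.
With uncorrelated errors the cross-covariances are all true-score covariance, so they carry over unchanged; only the diagonal terms shrink to ρᵢσᵢ².
True-score variance = [2.4²·0.63 + 2.2²·0.61 + 1.1²·0.80] + 9.1212 = 7.5492 + 9.1212 = 16.6704.
Reliability = 16.6704 / 20.9312 = 0.796.

0.796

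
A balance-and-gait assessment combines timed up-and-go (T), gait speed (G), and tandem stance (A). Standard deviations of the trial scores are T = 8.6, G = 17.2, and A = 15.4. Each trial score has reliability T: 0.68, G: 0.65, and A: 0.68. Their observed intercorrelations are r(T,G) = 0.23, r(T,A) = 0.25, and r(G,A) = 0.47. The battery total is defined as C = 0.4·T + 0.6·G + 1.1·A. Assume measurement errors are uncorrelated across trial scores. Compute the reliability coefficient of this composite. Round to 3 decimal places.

0.784

Var(C) = 0.4²·8.6² + 0.6²·17.2² + 1.1²·15.4² + 2·[0.24·8.6·17.2·0.23 + 0.44·8.6·15.4·0.25 + 0.66·17.2·15.4·0.47] = 405.3 + 209.799 = 615.098.
Under uncorrelated errors the observed covariances equal the true-score covariances, so only the own-variance terms attenuate.
True-score variance = [0.4²·8.6²·0.68 + 0.6²·17.2²·0.65 + 1.1²·15.4²·0.68] + 209.799 = 272.409 + 209.799 = 482.207.
Reliability = 482.207 / 615.098 = 0.784.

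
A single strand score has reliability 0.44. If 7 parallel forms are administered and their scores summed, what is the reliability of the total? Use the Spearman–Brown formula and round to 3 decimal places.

0.846

ρ_k = kρ / (1 + (k−1)ρ) = 7·0.44 / (1 + 6·0.44) = 3.080 / 3.640 = 0.846.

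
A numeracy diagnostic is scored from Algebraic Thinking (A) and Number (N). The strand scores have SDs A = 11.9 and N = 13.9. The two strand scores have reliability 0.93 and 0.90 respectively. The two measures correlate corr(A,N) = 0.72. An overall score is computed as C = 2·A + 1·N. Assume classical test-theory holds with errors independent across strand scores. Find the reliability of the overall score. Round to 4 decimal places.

0.9523

Var(C) = 2²·11.9² + 13.9² + 2·[2·11.9·13.9·0.72] = 759.65 + 476.381 = 1236.03.
With uncorrelated errors the cross-covariances are all true-score covariance, so they carry over unchanged; only the diagonal terms shrink to ρᵢσᵢ².
True-score variance = [2²·11.9²·0.93 + 13.9²·0.90] + 476.381 = 700.678 + 476.381 = 1177.06.
Reliability = 1177.06 / 1236.03 = 0.9523.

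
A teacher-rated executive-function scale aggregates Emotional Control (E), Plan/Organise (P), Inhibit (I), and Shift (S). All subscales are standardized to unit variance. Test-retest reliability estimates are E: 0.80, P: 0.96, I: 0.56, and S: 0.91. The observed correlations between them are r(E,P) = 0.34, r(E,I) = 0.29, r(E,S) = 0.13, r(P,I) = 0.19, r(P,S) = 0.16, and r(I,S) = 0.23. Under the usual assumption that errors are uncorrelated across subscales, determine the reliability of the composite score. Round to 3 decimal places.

Var(E+P+I+S) = 4 + 2·[0.34 + 0.29 + 0.13 + 0.19 + 0.16 + 0.23] = 4 + 2.68 = 6.68.
Because errors are independent across components, Cov(Tᵢ,Tⱼ) = Cov(Xᵢ,Xⱼ); the off-diagonal part of the true-score variance is the same as above.
True-score variance = [0.80 + 0.96 + 0.56 + 0.91] + 2.68 = 3.23 + 2.68 = 5.91.
Reliability = 5.91 / 6.68 = 0.885.

0.885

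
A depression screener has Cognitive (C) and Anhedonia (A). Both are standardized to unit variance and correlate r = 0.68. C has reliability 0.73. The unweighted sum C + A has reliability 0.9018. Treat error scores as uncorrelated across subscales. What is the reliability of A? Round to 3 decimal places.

Var(C+A) = 2 + 2·0.68 = 3.360.
True-score variance = ρ_C + ρ_A + 2·0.68, so 0.9018 = (0.73 + ρ_A + 1.36) / 3.360.
ρ_A = 0.9018·3.360 − 0.73 − 1.36 = 0.940.

0.940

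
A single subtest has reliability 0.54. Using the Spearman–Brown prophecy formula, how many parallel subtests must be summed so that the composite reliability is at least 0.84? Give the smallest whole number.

k ≥ ρ*(1−ρ₁)/(ρ₁(1−ρ*)) = 0.84·0.46 / (0.54·0.16) = 4.472.
Smallest integer k = 5.

5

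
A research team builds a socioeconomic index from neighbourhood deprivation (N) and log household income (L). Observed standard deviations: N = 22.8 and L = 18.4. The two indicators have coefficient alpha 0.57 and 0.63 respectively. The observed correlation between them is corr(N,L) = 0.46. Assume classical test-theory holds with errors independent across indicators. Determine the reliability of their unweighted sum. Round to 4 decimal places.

0.7197

Var(N+L) = 22.8² + 18.4² + 2·[22.8·18.4·0.46] = 858.4 + 385.958 = 1244.36.
Because errors are independent across components, Cov(Tᵢ,Tⱼ) = Cov(Xᵢ,Xⱼ); the off-diagonal part of the true-score variance is the same as above.
True-score variance = [22.8²·0.57 + 18.4²·0.63] + 385.958 = 509.602 + 385.958 = 895.56.
Reliability = 895.56 / 1244.36 = 0.7197.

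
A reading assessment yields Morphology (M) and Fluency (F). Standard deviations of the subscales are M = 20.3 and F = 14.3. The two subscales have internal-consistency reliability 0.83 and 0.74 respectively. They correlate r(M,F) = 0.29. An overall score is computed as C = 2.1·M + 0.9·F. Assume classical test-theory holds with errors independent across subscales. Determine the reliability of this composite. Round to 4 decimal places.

0.8470

Var(C) = 2.1²·20.3² + 0.9²·14.3² + 2·[1.89·20.3·14.3·0.29] = 1982.95 + 318.216 = 2301.17.
With uncorrelated errors the cross-covariances are all true-score covariance, so they carry over unchanged; only the diagonal terms shrink to ρᵢσᵢ².
True-score variance = [2.1²·20.3²·0.83 + 0.9²·14.3²·0.74] + 318.216 = 1630.94 + 318.216 = 1949.16.
Reliability = 1949.16 / 2301.17 = 0.8470.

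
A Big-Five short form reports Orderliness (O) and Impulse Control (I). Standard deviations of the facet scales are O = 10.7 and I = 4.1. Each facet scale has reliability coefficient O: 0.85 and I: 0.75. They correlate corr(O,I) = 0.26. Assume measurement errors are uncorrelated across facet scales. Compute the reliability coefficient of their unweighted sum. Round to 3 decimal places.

Var(O+I) = 10.7² + 4.1² + 2·[10.7·4.1·0.26] = 131.3 + 22.8124 = 154.112.
With uncorrelated errors the cross-covariances are all true-score covariance, so they carry over unchanged; only the diagonal terms shrink to ρᵢσᵢ².
True-score variance = [10.7²·0.85 + 4.1²·0.75] + 22.8124 = 109.924 + 22.8124 = 132.736.
Reliability = 132.736 / 154.112 = 0.861.

0.861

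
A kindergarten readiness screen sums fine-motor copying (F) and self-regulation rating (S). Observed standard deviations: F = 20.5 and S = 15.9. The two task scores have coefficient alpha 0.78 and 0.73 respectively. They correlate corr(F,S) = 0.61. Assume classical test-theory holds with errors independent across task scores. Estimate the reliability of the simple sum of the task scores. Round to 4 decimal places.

Var(F+S) = 20.5² + 15.9² + 2·[20.5·15.9·0.61] = 673.06 + 397.659 = 1070.72.
Under uncorrelated errors the observed covariances equal the true-score covariances, so only the own-variance terms attenuate.
True-score variance = [20.5²·0.78 + 15.9²·0.73] + 397.659 = 512.346 + 397.659 = 910.005.
Reliability = 910.005 / 1070.72 = 0.8499.

0.8499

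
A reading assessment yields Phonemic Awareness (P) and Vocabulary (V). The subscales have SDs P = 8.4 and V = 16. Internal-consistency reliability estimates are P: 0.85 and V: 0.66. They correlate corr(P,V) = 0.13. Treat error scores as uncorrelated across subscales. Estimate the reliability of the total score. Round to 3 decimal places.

0.730

Var(P+V) = 8.4² + 16² + 2·[8.4·16·0.13] = 326.56 + 34.944 = 361.504.
Because errors are independent across components, Cov(Tᵢ,Tⱼ) = Cov(Xᵢ,Xⱼ); the off-diagonal part of the true-score variance is the same as above.
True-score variance = [8.4²·0.85 + 16²·0.66] + 34.944 = 228.936 + 34.944 = 263.88.
Reliability = 263.88 / 361.504 = 0.730.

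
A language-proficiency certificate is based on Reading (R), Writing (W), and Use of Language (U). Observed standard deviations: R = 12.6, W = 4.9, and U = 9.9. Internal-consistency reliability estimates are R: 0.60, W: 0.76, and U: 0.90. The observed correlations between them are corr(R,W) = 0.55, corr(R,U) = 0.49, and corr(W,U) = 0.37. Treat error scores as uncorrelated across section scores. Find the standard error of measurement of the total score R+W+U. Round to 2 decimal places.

Var(total) = 280.78 + 226.057 = 506.837.
True-score variance = 201.713 + 226.057 = 427.769, so reliability = 0.8440.
Error variance = 506.837 − 427.769 = 79.0674; SEM = √79.0674 = 8.89.

8.89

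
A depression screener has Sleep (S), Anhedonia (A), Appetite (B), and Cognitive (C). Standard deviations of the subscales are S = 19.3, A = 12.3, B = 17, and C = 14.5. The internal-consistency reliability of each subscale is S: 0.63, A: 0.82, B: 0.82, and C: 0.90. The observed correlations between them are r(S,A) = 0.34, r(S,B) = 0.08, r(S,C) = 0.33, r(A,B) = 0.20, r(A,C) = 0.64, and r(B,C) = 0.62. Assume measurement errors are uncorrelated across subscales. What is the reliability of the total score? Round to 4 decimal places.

0.8832

Var(S+A+B+C) = 19.3² + 12.3² + 17² + 14.5² + 2·[19.3·12.3·0.34 + 19.3·17·0.08 + 19.3·14.5·0.33 + 12.3·17·0.20 + 12.3·14.5·0.64 + 17·14.5·0.62] = 1023.03 + 1016.21 = 2039.24.
Because errors are independent across components, Cov(Tᵢ,Tⱼ) = Cov(Xᵢ,Xⱼ); the off-diagonal part of the true-score variance is the same as above.
True-score variance = [19.3²·0.63 + 12.3²·0.82 + 17²·0.82 + 14.5²·0.90] + 1016.21 = 784.932 + 1016.21 = 1801.14.
Reliability = 1801.14 / 2039.24 = 0.8832.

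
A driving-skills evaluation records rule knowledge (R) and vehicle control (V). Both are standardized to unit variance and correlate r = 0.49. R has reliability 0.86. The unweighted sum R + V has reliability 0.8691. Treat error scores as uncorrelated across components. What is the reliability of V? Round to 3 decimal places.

Var(R+V) = 2 + 2·0.49 = 2.980.
True-score variance = ρ_R + ρ_V + 2·0.49, so 0.8691 = (0.86 + ρ_V + 0.98) / 2.980.
ρ_V = 0.8691·2.980 − 0.86 − 0.98 = 0.750.

0.750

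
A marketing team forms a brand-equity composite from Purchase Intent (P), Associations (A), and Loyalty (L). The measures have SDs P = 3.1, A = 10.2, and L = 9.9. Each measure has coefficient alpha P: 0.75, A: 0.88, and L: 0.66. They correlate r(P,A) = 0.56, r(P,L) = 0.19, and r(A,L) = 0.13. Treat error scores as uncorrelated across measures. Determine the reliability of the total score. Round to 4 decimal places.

0.8308

Var(P+A+L) = 3.1² + 10.2² + 9.9² + 2·[3.1·10.2·0.56 + 3.1·9.9·0.19 + 10.2·9.9·0.13] = 211.66 + 73.3314 = 284.991.
Because errors are independent across components, Cov(Tᵢ,Tⱼ) = Cov(Xᵢ,Xⱼ); the off-diagonal part of the true-score variance is the same as above.
True-score variance = [3.1²·0.75 + 10.2²·0.88 + 9.9²·0.66] + 73.3314 = 163.449 + 73.3314 = 236.781.
Reliability = 236.781 / 284.991 = 0.8308.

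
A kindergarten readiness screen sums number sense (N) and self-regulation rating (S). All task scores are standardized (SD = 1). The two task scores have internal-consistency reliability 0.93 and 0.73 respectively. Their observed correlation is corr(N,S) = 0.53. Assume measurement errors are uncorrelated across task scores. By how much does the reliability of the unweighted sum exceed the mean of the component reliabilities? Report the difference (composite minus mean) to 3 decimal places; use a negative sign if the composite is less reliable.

Var(sum) = 2 + 1.06 = 3.06; true-score variance = 1.66 + 1.06 = 2.72; composite reliability = 0.8889.
Mean component reliability = 0.8300.
Difference = 0.8889 − 0.8300 = 0.059.

0.059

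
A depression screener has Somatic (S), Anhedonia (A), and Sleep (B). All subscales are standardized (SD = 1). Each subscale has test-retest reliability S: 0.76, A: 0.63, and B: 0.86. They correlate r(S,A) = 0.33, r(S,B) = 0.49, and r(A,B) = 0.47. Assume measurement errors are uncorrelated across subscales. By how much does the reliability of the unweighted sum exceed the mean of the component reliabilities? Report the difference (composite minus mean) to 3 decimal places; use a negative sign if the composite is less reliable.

Var(sum) = 3 + 2.58 = 5.58; true-score variance = 2.25 + 2.58 = 4.83; composite reliability = 0.8656.
Mean component reliability = 0.7500.
Difference = 0.8656 − 0.7500 = 0.116.

0.116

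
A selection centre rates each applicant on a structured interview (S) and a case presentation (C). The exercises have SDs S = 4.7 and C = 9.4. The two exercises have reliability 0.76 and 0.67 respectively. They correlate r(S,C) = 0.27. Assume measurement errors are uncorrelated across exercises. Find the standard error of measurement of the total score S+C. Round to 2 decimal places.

Var(total) = 110.45 + 23.8572 = 134.307.
True-score variance = 75.9896 + 23.8572 = 99.8468, so reliability = 0.7434.
Error variance = 134.307 − 99.8468 = 34.4604; SEM = √34.4604 = 5.87.

5.87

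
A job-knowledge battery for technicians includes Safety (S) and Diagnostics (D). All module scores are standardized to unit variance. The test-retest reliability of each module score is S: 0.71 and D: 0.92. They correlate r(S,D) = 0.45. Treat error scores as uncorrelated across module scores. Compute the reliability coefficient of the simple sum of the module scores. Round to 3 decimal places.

0.872

Var(S+D) = 2 + 2·[0.45] = 2 + 0.9 = 2.9.
With uncorrelated errors the cross-covariances are all true-score covariance, so they carry over unchanged; only the diagonal terms shrink to ρᵢσᵢ².
True-score variance = [0.71 + 0.92] + 0.9 = 1.63 + 0.9 = 2.53.
Reliability = 2.53 / 2.9 = 0.872.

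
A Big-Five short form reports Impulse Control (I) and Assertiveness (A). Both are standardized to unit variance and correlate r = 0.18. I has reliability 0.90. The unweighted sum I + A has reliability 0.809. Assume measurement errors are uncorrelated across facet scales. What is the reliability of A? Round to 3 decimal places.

0.649

Var(I+A) = 2 + 2·0.18 = 2.360.
True-score variance = ρ_I + ρ_A + 2·0.18, so 0.809 = (0.90 + ρ_A + 0.36) / 2.360.
ρ_A = 0.809·2.360 − 0.90 − 0.36 = 0.649.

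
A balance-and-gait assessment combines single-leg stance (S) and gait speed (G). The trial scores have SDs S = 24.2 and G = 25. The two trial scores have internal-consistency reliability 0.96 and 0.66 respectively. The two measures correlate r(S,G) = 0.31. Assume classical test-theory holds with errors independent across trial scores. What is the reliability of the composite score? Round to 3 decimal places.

Var(S+G) = 24.2² + 25² + 2·[24.2·25·0.31] = 1210.64 + 375.1 = 1585.74.
Under uncorrelated errors the observed covariances equal the true-score covariances, so only the own-variance terms attenuate.
True-score variance = [24.2²·0.96 + 25²·0.66] + 375.1 = 974.714 + 375.1 = 1349.81.
Reliability = 1349.81 / 1585.74 = 0.851.

0.851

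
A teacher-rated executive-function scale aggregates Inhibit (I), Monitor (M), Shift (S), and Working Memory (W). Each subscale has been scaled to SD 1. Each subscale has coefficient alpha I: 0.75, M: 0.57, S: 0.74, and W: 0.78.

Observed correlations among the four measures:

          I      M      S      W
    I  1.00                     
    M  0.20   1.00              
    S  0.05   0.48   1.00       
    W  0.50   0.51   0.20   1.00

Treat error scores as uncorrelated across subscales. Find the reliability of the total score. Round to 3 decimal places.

0.853

Var(I+M+S+W) = 4 + 2·[0.20 + 0.05 + 0.50 + 0.48 + 0.51 + 0.20] = 4 + 3.88 = 7.88.
Because errors are independent across components, Cov(Tᵢ,Tⱼ) = Cov(Xᵢ,Xⱼ); the off-diagonal part of the true-score variance is the same as above.
True-score variance = [0.75 + 0.57 + 0.74 + 0.78] + 3.88 = 2.84 + 3.88 = 6.72.
Reliability = 6.72 / 7.88 = 0.853.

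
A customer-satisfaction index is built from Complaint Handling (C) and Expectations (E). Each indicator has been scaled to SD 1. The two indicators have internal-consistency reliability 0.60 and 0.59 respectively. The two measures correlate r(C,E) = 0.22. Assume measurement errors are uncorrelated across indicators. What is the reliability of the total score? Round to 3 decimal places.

Var(C+E) = 2 + 2·[0.22] = 2 + 0.44 = 2.44.
Under uncorrelated errors the observed covariances equal the true-score covariances, so only the own-variance terms attenuate.
True-score variance = [0.60 + 0.59] + 0.44 = 1.19 + 0.44 = 1.63.
Reliability = 1.63 / 2.44 = 0.668.

0.668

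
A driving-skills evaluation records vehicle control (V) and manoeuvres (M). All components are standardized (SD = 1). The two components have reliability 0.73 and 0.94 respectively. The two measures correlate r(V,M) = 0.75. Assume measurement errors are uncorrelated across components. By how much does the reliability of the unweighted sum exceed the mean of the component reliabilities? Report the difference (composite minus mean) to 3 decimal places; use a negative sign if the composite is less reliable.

0.071

Var(sum) = 2 + 1.5 = 3.5; true-score variance = 1.67 + 1.5 = 3.17; composite reliability = 0.9057.
Mean component reliability = 0.8350.
Difference = 0.9057 − 0.8350 = 0.071.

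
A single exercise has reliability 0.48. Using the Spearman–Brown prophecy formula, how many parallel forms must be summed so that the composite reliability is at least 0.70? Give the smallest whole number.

3

k ≥ ρ*(1−ρ₁)/(ρ₁(1−ρ*)) = 0.70·0.52 / (0.48·0.30) = 2.528.
Smallest integer k = 3.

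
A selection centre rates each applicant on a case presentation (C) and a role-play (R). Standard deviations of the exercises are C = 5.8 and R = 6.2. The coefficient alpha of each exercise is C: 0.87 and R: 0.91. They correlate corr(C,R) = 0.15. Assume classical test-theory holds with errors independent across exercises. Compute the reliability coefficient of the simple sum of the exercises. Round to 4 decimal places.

0.9055

Var(C+R) = 5.8² + 6.2² + 2·[5.8·6.2·0.15] = 72.08 + 10.788 = 82.868.
With uncorrelated errors the cross-covariances are all true-score covariance, so they carry over unchanged; only the diagonal terms shrink to ρᵢσᵢ².
True-score variance = [5.8²·0.87 + 6.2²·0.91] + 10.788 = 64.2472 + 10.788 = 75.0352.
Reliability = 75.0352 / 82.868 = 0.9055.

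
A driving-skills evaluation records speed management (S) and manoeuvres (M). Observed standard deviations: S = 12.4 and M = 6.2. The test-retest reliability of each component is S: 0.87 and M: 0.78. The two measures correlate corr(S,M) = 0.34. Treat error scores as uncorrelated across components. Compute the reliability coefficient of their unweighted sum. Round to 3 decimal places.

0.884

Var(S+M) = 12.4² + 6.2² + 2·[12.4·6.2·0.34] = 192.2 + 52.2784 = 244.478.
With uncorrelated errors the cross-covariances are all true-score covariance, so they carry over unchanged; only the diagonal terms shrink to ρᵢσᵢ².
True-score variance = [12.4²·0.87 + 6.2²·0.78] + 52.2784 = 163.754 + 52.2784 = 216.033.
Reliability = 216.033 / 244.478 = 0.884.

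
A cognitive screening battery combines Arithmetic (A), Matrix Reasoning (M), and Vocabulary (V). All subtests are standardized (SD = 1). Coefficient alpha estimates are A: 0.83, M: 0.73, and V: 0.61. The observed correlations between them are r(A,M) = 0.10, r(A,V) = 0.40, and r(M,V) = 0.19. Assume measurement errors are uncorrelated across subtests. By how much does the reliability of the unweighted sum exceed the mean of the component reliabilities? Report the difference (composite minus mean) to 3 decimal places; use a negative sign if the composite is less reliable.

Var(sum) = 3 + 1.38 = 4.38; true-score variance = 2.17 + 1.38 = 3.55; composite reliability = 0.8105.
Mean component reliability = 0.7233.
Difference = 0.8105 − 0.7233 = 0.087.

0.087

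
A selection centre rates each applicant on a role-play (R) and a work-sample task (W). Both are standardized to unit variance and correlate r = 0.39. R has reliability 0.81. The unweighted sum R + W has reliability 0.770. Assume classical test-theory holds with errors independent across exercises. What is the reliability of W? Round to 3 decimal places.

0.551

Var(R+W) = 2 + 2·0.39 = 2.780.
True-score variance = ρ_R + ρ_W + 2·0.39, so 0.770 = (0.81 + ρ_W + 0.78) / 2.780.
ρ_W = 0.770·2.780 − 0.81 − 0.78 = 0.551.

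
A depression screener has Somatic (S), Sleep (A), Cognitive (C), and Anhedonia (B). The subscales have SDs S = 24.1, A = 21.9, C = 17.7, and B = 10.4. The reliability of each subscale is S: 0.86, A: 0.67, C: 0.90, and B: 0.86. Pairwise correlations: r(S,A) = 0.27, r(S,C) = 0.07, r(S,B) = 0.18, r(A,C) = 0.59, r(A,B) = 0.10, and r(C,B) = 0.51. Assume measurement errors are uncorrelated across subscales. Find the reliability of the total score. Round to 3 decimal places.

Var(S+A+C+B) = 24.1² + 21.9² + 17.7² + 10.4² + 2·[24.1·21.9·0.27 + 24.1·17.7·0.07 + 24.1·10.4·0.18 + 21.9·17.7·0.59 + 21.9·10.4·0.10 + 17.7·10.4·0.51] = 1481.87 + 1125.67 = 2607.54.
Because errors are independent across components, Cov(Tᵢ,Tⱼ) = Cov(Xᵢ,Xⱼ); the off-diagonal part of the true-score variance is the same as above.
True-score variance = [24.1²·0.86 + 21.9²·0.67 + 17.7²·0.90 + 10.4²·0.86] + 1125.67 = 1195.81 + 1125.67 = 2321.49.
Reliability = 2321.49 / 2607.54 = 0.890.

0.890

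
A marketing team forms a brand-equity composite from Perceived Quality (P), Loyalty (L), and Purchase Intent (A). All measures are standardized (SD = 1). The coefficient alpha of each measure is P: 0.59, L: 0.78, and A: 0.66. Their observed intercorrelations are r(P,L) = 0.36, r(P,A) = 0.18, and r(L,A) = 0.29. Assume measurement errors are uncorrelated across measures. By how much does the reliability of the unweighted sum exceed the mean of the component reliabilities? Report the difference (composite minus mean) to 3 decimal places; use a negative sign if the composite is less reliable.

0.115

Var(sum) = 3 + 1.66 = 4.66; true-score variance = 2.03 + 1.66 = 3.69; composite reliability = 0.7918.
Mean component reliability = 0.6767.
Difference = 0.7918 − 0.6767 = 0.115.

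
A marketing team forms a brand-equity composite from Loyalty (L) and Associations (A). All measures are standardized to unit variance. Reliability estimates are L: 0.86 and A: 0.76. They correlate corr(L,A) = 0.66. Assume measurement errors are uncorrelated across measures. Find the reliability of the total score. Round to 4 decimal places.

Var(L+A) = 2 + 2·[0.66] = 2 + 1.32 = 3.32.
Because errors are independent across components, Cov(Tᵢ,Tⱼ) = Cov(Xᵢ,Xⱼ); the off-diagonal part of the true-score variance is the same as above.
True-score variance = [0.86 + 0.76] + 1.32 = 1.62 + 1.32 = 2.94.
Reliability = 2.94 / 3.32 = 0.8855.

0.8855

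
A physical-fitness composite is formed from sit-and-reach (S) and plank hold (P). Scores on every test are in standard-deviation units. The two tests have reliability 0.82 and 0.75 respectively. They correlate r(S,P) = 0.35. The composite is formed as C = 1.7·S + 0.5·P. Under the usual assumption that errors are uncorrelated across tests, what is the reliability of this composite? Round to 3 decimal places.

Var(C) = 1.7² + 0.5² + 2·[0.85·0.35] = 3.14 + 0.595 = 3.735.
Because errors are independent across components, Cov(Tᵢ,Tⱼ) = Cov(Xᵢ,Xⱼ); the off-diagonal part of the true-score variance is the same as above.
True-score variance = [1.7²·0.82 + 0.5²·0.75] + 0.595 = 2.5573 + 0.595 = 3.1523.
Reliability = 3.1523 / 3.735 = 0.844.

0.844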